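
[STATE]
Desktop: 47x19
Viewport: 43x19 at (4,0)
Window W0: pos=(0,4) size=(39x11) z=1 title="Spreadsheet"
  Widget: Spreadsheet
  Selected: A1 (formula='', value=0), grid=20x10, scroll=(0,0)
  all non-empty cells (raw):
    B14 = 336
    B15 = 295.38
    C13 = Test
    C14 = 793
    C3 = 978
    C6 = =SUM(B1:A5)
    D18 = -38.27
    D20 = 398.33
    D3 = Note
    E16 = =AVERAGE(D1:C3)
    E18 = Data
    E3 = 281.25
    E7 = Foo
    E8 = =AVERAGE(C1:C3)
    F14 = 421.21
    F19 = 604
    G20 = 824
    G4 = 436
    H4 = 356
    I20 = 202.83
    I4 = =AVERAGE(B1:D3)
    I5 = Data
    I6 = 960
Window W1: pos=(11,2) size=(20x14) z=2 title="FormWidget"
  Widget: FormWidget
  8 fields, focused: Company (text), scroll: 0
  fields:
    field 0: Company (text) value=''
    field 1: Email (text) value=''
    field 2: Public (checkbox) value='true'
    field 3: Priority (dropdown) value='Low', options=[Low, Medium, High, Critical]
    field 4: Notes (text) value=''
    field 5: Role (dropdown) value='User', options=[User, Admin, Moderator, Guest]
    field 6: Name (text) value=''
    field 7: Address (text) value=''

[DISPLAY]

                                           
                                           
       ┏━━━━━━━━━━━━━━━━━━┓                
       ┃ FormWidget       ┃                
━━━━━━━┠──────────────────┨━━━━━━━┓        
readshe┃> Company:    [  ]┃       ┃        
───────┃  Email:      [  ]┃───────┨        
       ┃  Public:     [x] ┃       ┃        
    A  ┃  Priority:   [L▼]┃ D     ┃        
-------┃  Notes:      [  ]┃-------┃        
      [┃  Role:       [U▼]┃     0 ┃        
       ┃  Name:       [  ]┃     0 ┃        
       ┃  Address:    [  ]┃te     ┃        
       ┃                  ┃     0 ┃        
━━━━━━━┃                  ┃━━━━━━━┛        
       ┗━━━━━━━━━━━━━━━━━━┛                
                                           
                                           
                                           


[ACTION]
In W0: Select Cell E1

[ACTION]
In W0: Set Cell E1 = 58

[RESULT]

                                           
                                           
       ┏━━━━━━━━━━━━━━━━━━┓                
       ┃ FormWidget       ┃                
━━━━━━━┠──────────────────┨━━━━━━━┓        
readshe┃> Company:    [  ]┃       ┃        
───────┃  Email:      [  ]┃───────┨        
 58    ┃  Public:     [x] ┃       ┃        
    A  ┃  Priority:   [L▼]┃ D     ┃        
-------┃  Notes:      [  ]┃-------┃        
       ┃  Role:       [U▼]┃     0 ┃        
       ┃  Name:       [  ]┃     0 ┃        
       ┃  Address:    [  ]┃te     ┃        
       ┃                  ┃     0 ┃        
━━━━━━━┃                  ┃━━━━━━━┛        
       ┗━━━━━━━━━━━━━━━━━━┛                
                                           
                                           
                                           


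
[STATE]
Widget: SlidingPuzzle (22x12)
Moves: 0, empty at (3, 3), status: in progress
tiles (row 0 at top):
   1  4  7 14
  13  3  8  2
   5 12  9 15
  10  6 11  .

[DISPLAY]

┌────┬────┬────┬────┐ 
│  1 │  4 │  7 │ 14 │ 
├────┼────┼────┼────┤ 
│ 13 │  3 │  8 │  2 │ 
├────┼────┼────┼────┤ 
│  5 │ 12 │  9 │ 15 │ 
├────┼────┼────┼────┤ 
│ 10 │  6 │ 11 │    │ 
└────┴────┴────┴────┘ 
Moves: 0              
                      
                      


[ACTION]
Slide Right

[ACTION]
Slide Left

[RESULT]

┌────┬────┬────┬────┐ 
│  1 │  4 │  7 │ 14 │ 
├────┼────┼────┼────┤ 
│ 13 │  3 │  8 │  2 │ 
├────┼────┼────┼────┤ 
│  5 │ 12 │  9 │ 15 │ 
├────┼────┼────┼────┤ 
│ 10 │  6 │ 11 │    │ 
└────┴────┴────┴────┘ 
Moves: 2              
                      
                      


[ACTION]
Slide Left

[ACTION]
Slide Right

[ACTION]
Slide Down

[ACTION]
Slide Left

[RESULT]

┌────┬────┬────┬────┐ 
│  1 │  4 │  7 │ 14 │ 
├────┼────┼────┼────┤ 
│ 13 │  3 │  8 │  2 │ 
├────┼────┼────┼────┤ 
│  5 │ 12 │ 15 │    │ 
├────┼────┼────┼────┤ 
│ 10 │  6 │  9 │ 11 │ 
└────┴────┴────┴────┘ 
Moves: 5              
                      
                      


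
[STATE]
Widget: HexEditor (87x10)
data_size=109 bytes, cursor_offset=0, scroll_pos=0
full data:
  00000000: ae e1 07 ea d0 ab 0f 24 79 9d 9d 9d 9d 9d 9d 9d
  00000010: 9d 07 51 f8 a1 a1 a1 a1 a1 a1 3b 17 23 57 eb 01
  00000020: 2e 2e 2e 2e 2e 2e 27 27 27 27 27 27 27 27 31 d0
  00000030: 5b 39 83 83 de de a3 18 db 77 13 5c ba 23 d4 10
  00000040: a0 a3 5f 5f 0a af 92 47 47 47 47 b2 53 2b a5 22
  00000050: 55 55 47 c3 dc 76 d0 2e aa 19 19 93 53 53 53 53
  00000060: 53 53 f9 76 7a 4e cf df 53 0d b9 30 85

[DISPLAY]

00000000  AE e1 07 ea d0 ab 0f 24  79 9d 9d 9d 9d 9d 9d 9d  |.......$y.......|         
00000010  9d 07 51 f8 a1 a1 a1 a1  a1 a1 3b 17 23 57 eb 01  |..Q.......;.#W..|         
00000020  2e 2e 2e 2e 2e 2e 27 27  27 27 27 27 27 27 31 d0  |......''''''''1.|         
00000030  5b 39 83 83 de de a3 18  db 77 13 5c ba 23 d4 10  |[9.......w.\.#..|         
00000040  a0 a3 5f 5f 0a af 92 47  47 47 47 b2 53 2b a5 22  |..__...GGGG.S+."|         
00000050  55 55 47 c3 dc 76 d0 2e  aa 19 19 93 53 53 53 53  |UUG..v......SSSS|         
00000060  53 53 f9 76 7a 4e cf df  53 0d b9 30 85           |SS.vzN..S..0.   |         
                                                                                       
                                                                                       
                                                                                       


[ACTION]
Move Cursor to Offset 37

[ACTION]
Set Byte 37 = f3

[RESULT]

00000000  ae e1 07 ea d0 ab 0f 24  79 9d 9d 9d 9d 9d 9d 9d  |.......$y.......|         
00000010  9d 07 51 f8 a1 a1 a1 a1  a1 a1 3b 17 23 57 eb 01  |..Q.......;.#W..|         
00000020  2e 2e 2e 2e 2e F3 27 27  27 27 27 27 27 27 31 d0  |......''''''''1.|         
00000030  5b 39 83 83 de de a3 18  db 77 13 5c ba 23 d4 10  |[9.......w.\.#..|         
00000040  a0 a3 5f 5f 0a af 92 47  47 47 47 b2 53 2b a5 22  |..__...GGGG.S+."|         
00000050  55 55 47 c3 dc 76 d0 2e  aa 19 19 93 53 53 53 53  |UUG..v......SSSS|         
00000060  53 53 f9 76 7a 4e cf df  53 0d b9 30 85           |SS.vzN..S..0.   |         
                                                                                       
                                                                                       
                                                                                       


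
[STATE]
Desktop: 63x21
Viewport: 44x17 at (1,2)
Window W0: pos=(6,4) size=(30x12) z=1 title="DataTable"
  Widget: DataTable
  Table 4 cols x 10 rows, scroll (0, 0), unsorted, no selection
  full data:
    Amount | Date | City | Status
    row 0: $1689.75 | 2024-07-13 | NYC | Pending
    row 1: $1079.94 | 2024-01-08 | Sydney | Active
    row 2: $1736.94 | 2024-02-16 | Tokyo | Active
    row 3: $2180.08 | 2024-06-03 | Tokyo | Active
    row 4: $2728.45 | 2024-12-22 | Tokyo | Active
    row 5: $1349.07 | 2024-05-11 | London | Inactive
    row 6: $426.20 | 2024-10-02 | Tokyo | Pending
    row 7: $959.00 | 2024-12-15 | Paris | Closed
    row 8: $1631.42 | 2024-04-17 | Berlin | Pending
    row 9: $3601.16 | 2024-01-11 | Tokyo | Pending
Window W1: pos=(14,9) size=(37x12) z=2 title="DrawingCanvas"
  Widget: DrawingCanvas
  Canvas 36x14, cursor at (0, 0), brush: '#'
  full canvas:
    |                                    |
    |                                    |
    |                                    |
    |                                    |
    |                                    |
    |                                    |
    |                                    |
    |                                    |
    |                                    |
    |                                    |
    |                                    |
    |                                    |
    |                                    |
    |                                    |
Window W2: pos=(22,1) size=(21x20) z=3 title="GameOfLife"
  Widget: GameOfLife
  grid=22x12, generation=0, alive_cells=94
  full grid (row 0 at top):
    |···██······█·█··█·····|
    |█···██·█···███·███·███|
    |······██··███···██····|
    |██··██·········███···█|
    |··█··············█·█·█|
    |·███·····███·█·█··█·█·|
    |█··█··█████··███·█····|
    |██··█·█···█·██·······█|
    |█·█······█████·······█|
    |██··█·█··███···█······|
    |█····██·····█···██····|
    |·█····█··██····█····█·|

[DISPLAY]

                     ┃ GameOfLife        ┃  
                     ┠───────────────────┨  
     ┏━━━━━━━━━━━━━━━┃Gen: 0             ┃  
     ┃ DataTable     ┃··██······█·█··█···┃  
     ┠───────────────┃···██·█···███·███·█┃  
     ┃Amount  │Date  ┃·····██··███···██··┃  
     ┃────────┼──────┃█··██·········███··┃  
     ┃$1689.7┏━━━━━━━┃·█··············█·█┃━━
     ┃$1079.9┃ Drawin┃███·····███·█·█··█·┃  
     ┃$1736.9┠───────┃··█··█████··███·█··┃──
     ┃$2180.0┃+      ┃█··█·█···█·██······┃  
     ┃$2728.4┃       ┃·█······█████······┃  
     ┃$1349.0┃       ┃█··█·█··███···█····┃  
     ┗━━━━━━━┃       ┃····██·····█···██··┃  
             ┃       ┃█····█··██····█····┃  
             ┃       ┃                   ┃  
             ┃       ┃                   ┃  


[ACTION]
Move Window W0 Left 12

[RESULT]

                     ┃ GameOfLife        ┃  
                     ┠───────────────────┨  
━━━━━━━━━━━━━━━━━━━━━┃Gen: 0             ┃  
 DataTable           ┃··██······█·█··█···┃  
─────────────────────┃···██·█···███·███·█┃  
Amount  │Date      │C┃·····██··███···██··┃  
────────┼──────────┼─┃█··██·········███··┃  
$1689.75│2024┏━━━━━━━┃·█··············█·█┃━━
$1079.94│2024┃ Drawin┃███·····███·█·█··█·┃  
$1736.94│2024┠───────┃··█··█████··███·█··┃──
$2180.08│2024┃+      ┃█··█·█···█·██······┃  
$2728.45│2024┃       ┃·█······█████······┃  
$1349.07│2024┃       ┃█··█·█··███···█····┃  
━━━━━━━━━━━━━┃       ┃····██·····█···██··┃  
             ┃       ┃█····█··██····█····┃  
             ┃       ┃                   ┃  
             ┃       ┃                   ┃  


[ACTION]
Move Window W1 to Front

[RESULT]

                     ┃ GameOfLife        ┃  
                     ┠───────────────────┨  
━━━━━━━━━━━━━━━━━━━━━┃Gen: 0             ┃  
 DataTable           ┃··██······█·█··█···┃  
─────────────────────┃···██·█···███·███·█┃  
Amount  │Date      │C┃·····██··███···██··┃  
────────┼──────────┼─┃█··██·········███··┃  
$1689.75│2024┏━━━━━━━━━━━━━━━━━━━━━━━━━━━━━━
$1079.94│2024┃ DrawingCanvas                
$1736.94│2024┠──────────────────────────────
$2180.08│2024┃+                             
$2728.45│2024┃                              
$1349.07│2024┃                              
━━━━━━━━━━━━━┃                              
             ┃                              
             ┃                              
             ┃                              


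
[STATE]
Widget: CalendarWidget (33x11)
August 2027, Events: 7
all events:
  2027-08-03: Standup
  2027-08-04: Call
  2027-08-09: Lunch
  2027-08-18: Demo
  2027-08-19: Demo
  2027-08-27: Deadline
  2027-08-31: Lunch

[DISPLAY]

           August 2027           
Mo Tu We Th Fr Sa Su             
                   1             
 2  3*  4*  5  6  7  8           
 9* 10 11 12 13 14 15            
16 17 18* 19* 20 21 22           
23 24 25 26 27* 28 29            
30 31*                           
                                 
                                 
                                 


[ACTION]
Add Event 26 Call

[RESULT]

           August 2027           
Mo Tu We Th Fr Sa Su             
                   1             
 2  3*  4*  5  6  7  8           
 9* 10 11 12 13 14 15            
16 17 18* 19* 20 21 22           
23 24 25 26* 27* 28 29           
30 31*                           
                                 
                                 
                                 


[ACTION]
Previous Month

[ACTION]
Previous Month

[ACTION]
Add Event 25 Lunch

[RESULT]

            June 2027            
Mo Tu We Th Fr Sa Su             
    1  2  3  4  5  6             
 7  8  9 10 11 12 13             
14 15 16 17 18 19 20             
21 22 23 24 25* 26 27            
28 29 30                         
                                 
                                 
                                 
                                 


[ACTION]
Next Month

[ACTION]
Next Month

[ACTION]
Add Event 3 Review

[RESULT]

           August 2027           
Mo Tu We Th Fr Sa Su             
                   1             
 2  3*  4*  5  6  7  8           
 9* 10 11 12 13 14 15            
16 17 18* 19* 20 21 22           
23 24 25 26* 27* 28 29           
30 31*                           
                                 
                                 
                                 


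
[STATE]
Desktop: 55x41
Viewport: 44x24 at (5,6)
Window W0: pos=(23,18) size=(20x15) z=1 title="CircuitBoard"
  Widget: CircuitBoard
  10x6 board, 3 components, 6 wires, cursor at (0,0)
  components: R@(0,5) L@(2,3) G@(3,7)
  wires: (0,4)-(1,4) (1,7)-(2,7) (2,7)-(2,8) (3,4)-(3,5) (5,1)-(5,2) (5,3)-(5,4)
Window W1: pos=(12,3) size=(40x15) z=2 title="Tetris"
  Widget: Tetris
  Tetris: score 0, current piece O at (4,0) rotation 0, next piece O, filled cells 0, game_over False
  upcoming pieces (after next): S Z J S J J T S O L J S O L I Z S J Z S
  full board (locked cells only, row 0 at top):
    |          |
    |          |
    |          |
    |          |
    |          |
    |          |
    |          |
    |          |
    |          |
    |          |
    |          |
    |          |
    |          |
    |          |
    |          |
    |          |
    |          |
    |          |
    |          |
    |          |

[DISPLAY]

       ┃          │Next:                    
       ┃          │▓▓                       
       ┃          │▓▓                       
       ┃          │                         
       ┃          │                         
       ┃          │                         
       ┃          │Score:                   
       ┃          │0                        
       ┃          │                         
       ┃          │                         
       ┃          │                         
       ┗━━━━━━━━━━━━━━━━━━━━━━━━━━━━━━━━━━━━
                  ┏━━━━━━━━━━━━━━━━━━┓      
                  ┃ CircuitBoard     ┃      
                  ┠──────────────────┨      
                  ┃   0 1 2 3 4 5 6 7┃      
                  ┃0  [.]            ┃      
                  ┃                  ┃      
                  ┃1                 ┃      
                  ┃                  ┃      
                  ┃2               L ┃      
                  ┃                  ┃      
                  ┃3                 ┃      
                  ┃                  ┃      


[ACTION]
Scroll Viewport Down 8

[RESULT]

       ┃          │                         
       ┃          │                         
       ┃          │                         
       ┗━━━━━━━━━━━━━━━━━━━━━━━━━━━━━━━━━━━━
                  ┏━━━━━━━━━━━━━━━━━━┓      
                  ┃ CircuitBoard     ┃      
                  ┠──────────────────┨      
                  ┃   0 1 2 3 4 5 6 7┃      
                  ┃0  [.]            ┃      
                  ┃                  ┃      
                  ┃1                 ┃      
                  ┃                  ┃      
                  ┃2               L ┃      
                  ┃                  ┃      
                  ┃3                 ┃      
                  ┃                  ┃      
                  ┃4                 ┃      
                  ┃                  ┃      
                  ┗━━━━━━━━━━━━━━━━━━┛      
                                            
                                            
                                            
                                            
                                            


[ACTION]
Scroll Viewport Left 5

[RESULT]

            ┃          │                    
            ┃          │                    
            ┃          │                    
            ┗━━━━━━━━━━━━━━━━━━━━━━━━━━━━━━━
                       ┏━━━━━━━━━━━━━━━━━━┓ 
                       ┃ CircuitBoard     ┃ 
                       ┠──────────────────┨ 
                       ┃   0 1 2 3 4 5 6 7┃ 
                       ┃0  [.]            ┃ 
                       ┃                  ┃ 
                       ┃1                 ┃ 
                       ┃                  ┃ 
                       ┃2               L ┃ 
                       ┃                  ┃ 
                       ┃3                 ┃ 
                       ┃                  ┃ 
                       ┃4                 ┃ 
                       ┃                  ┃ 
                       ┗━━━━━━━━━━━━━━━━━━┛ 
                                            
                                            
                                            
                                            
                                            


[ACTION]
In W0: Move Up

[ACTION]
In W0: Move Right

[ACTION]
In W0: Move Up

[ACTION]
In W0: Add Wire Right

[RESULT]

            ┃          │                    
            ┃          │                    
            ┃          │                    
            ┗━━━━━━━━━━━━━━━━━━━━━━━━━━━━━━━
                       ┏━━━━━━━━━━━━━━━━━━┓ 
                       ┃ CircuitBoard     ┃ 
                       ┠──────────────────┨ 
                       ┃   0 1 2 3 4 5 6 7┃ 
                       ┃0      [.]─ ·     ┃ 
                       ┃                  ┃ 
                       ┃1                 ┃ 
                       ┃                  ┃ 
                       ┃2               L ┃ 
                       ┃                  ┃ 
                       ┃3                 ┃ 
                       ┃                  ┃ 
                       ┃4                 ┃ 
                       ┃                  ┃ 
                       ┗━━━━━━━━━━━━━━━━━━┛ 
                                            
                                            
                                            
                                            
                                            


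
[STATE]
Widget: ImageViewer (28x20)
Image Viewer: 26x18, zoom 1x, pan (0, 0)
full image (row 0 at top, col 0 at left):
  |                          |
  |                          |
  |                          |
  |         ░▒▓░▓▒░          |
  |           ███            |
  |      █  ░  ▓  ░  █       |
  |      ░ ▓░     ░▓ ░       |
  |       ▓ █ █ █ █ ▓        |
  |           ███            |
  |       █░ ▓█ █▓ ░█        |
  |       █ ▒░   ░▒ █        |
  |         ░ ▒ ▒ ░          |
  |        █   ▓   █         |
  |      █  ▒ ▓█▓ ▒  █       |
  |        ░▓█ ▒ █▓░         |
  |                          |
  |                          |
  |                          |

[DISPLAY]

                            
                            
                            
         ░▒▓░▓▒░            
           ███              
      █  ░  ▓  ░  █         
      ░ ▓░     ░▓ ░         
       ▓ █ █ █ █ ▓          
           ███              
       █░ ▓█ █▓ ░█          
       █ ▒░   ░▒ █          
         ░ ▒ ▒ ░            
        █   ▓   █           
      █  ▒ ▓█▓ ▒  █         
        ░▓█ ▒ █▓░           
                            
                            
                            
                            
                            


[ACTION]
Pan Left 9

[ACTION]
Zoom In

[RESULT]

                            
                            
                            
                            
                            
                            
                  ░░▒▒▓▓░░▓▓
                  ░░▒▒▓▓░░▓▓
                      ██████
                      ██████
            ██    ░░    ▓▓  
            ██    ░░    ▓▓  
            ░░  ▓▓░░        
            ░░  ▓▓░░        
              ▓▓  ██  ██  ██
              ▓▓  ██  ██  ██
                      ██████
                      ██████
              ██░░  ▓▓██  ██
              ██░░  ▓▓██  ██


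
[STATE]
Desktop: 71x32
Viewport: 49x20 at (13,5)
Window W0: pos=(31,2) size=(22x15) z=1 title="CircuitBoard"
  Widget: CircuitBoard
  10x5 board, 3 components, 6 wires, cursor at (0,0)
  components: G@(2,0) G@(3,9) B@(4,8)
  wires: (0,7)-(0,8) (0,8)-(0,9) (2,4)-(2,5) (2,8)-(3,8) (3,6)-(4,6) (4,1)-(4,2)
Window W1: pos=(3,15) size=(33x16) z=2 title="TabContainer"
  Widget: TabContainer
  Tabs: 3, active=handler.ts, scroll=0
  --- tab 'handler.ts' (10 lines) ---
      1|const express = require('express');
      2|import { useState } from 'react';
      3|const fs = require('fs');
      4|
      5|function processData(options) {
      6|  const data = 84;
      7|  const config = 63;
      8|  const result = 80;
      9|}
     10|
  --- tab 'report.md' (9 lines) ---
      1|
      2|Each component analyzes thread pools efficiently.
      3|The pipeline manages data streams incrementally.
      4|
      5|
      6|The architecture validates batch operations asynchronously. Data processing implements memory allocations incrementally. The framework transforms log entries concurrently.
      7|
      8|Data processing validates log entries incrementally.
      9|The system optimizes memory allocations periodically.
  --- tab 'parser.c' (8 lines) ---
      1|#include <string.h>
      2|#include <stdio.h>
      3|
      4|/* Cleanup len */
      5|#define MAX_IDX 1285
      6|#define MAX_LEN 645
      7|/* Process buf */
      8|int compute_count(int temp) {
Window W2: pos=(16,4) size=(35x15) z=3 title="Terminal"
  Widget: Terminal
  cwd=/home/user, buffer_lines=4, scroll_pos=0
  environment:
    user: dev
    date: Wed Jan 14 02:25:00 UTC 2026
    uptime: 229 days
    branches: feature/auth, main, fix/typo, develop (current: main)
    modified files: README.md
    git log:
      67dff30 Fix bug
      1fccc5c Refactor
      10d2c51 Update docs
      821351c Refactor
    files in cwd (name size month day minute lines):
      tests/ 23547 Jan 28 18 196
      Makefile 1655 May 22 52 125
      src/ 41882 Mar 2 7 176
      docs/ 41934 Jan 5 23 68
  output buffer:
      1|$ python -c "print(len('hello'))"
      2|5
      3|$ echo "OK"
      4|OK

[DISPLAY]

   ┃ Terminal                        ┃8┃         
   ┠─────────────────────────────────┨ ┃         
   ┃$ python -c "print(len('hello'))"┃ ┃         
   ┃5                                ┃ ┃         
   ┃$ echo "OK"                      ┃ ┃         
   ┃OK                               ┃ ┃         
   ┃$ █                              ┃ ┃         
   ┃                                 ┃ ┃         
   ┃                                 ┃ ┃         
   ┃                                 ┃ ┃         
━━━┃                                 ┃ ┃         
ine┃                                 ┃━┛         
───┃                                 ┃           
ts]┗━━━━━━━━━━━━━━━━━━━━━━━━━━━━━━━━━┛           
──────────────────────┃                          
ress = require('expres┃                          
useState } from 'react┃                          
= require('fs');      ┃                          
                      ┃                          
processData(options) {┃                          


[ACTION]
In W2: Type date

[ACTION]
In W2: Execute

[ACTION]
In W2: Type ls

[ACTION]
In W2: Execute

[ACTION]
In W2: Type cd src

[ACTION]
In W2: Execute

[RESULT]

   ┃ Terminal                        ┃8┃         
   ┠─────────────────────────────────┨ ┃         
   ┃$ python -c "print(len('hello'))"┃ ┃         
   ┃5                                ┃ ┃         
   ┃$ echo "OK"                      ┃ ┃         
   ┃OK                               ┃ ┃         
   ┃$ date                           ┃ ┃         
   ┃Wed Jan 14 02:25:00 UTC 2026     ┃ ┃         
   ┃$ ls                             ┃ ┃         
   ┃tests/  Makefile  src/  docs/    ┃ ┃         
━━━┃$ cd src                         ┃ ┃         
ine┃                                 ┃━┛         
───┃$ █                              ┃           
ts]┗━━━━━━━━━━━━━━━━━━━━━━━━━━━━━━━━━┛           
──────────────────────┃                          
ress = require('expres┃                          
useState } from 'react┃                          
= require('fs');      ┃                          
                      ┃                          
processData(options) {┃                          


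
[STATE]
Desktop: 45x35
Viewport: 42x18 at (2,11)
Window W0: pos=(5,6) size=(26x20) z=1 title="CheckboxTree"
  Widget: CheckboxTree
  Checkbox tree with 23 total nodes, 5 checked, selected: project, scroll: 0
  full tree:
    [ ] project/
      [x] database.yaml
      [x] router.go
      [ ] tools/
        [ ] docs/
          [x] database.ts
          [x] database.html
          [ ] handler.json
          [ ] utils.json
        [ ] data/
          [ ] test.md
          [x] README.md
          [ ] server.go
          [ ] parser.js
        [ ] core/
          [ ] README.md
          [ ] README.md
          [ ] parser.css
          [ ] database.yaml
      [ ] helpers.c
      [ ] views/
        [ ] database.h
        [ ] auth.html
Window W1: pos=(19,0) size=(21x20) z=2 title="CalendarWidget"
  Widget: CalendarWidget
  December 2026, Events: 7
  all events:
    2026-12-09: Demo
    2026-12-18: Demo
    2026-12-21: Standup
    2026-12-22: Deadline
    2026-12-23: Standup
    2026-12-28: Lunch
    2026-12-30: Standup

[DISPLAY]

   ┃   [x] router┃                   ┃    
   ┃   [-] tools/┃                   ┃    
   ┃     [-] docs┃                   ┃    
   ┃       [x] da┃                   ┃    
   ┃       [x] da┃                   ┃    
   ┃       [ ] ha┃                   ┃    
   ┃       [ ] ut┃                   ┃    
   ┃     [-] data┃                   ┃    
   ┃       [ ] te┗━━━━━━━━━━━━━━━━━━━┛    
   ┃       [x] README.md    ┃             
   ┃       [ ] server.go    ┃             
   ┃       [ ] parser.js    ┃             
   ┃     [ ] core/          ┃             
   ┃       [ ] README.md    ┃             
   ┗━━━━━━━━━━━━━━━━━━━━━━━━┛             
                                          
                                          
                                          


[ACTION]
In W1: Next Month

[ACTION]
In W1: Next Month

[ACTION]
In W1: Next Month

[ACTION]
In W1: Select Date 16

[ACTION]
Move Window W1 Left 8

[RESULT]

   ┃   [x┃                   ┃            
   ┃   [-┃                   ┃            
   ┃     ┃                   ┃            
   ┃     ┃                   ┃            
   ┃     ┃                   ┃            
   ┃     ┃                   ┃            
   ┃     ┃                   ┃            
   ┃     ┃                   ┃            
   ┃     ┗━━━━━━━━━━━━━━━━━━━┛            
   ┃       [x] README.md    ┃             
   ┃       [ ] server.go    ┃             
   ┃       [ ] parser.js    ┃             
   ┃     [ ] core/          ┃             
   ┃       [ ] README.md    ┃             
   ┗━━━━━━━━━━━━━━━━━━━━━━━━┛             
                                          
                                          
                                          


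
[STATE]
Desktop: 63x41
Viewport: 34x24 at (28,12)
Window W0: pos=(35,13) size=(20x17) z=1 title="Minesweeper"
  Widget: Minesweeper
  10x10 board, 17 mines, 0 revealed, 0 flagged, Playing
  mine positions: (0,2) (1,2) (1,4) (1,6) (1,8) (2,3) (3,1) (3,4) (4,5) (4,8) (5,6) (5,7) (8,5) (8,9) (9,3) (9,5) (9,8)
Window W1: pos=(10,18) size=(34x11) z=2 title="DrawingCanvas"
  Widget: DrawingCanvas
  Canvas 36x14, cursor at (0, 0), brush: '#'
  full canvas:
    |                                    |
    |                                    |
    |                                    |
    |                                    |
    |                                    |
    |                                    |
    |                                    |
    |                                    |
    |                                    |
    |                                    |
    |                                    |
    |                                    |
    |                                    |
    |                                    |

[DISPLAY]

                                  
       ┏━━━━━━━━━━━━━━━━━━┓       
       ┃ Minesweeper      ┃       
       ┠──────────────────┨       
       ┃■■■■■■■■■■        ┃       
       ┃■■■■■■■■■■        ┃       
━━━━━━━━━━━━━━━┓■■        ┃       
               ┃■■        ┃       
───────────────┨■■        ┃       
               ┃■■        ┃       
               ┃■■        ┃       
               ┃■■        ┃       
               ┃■■        ┃       
               ┃■■        ┃       
               ┃          ┃       
               ┃          ┃       
━━━━━━━━━━━━━━━┛          ┃       
       ┗━━━━━━━━━━━━━━━━━━┛       
                                  
                                  
                                  
                                  
                                  
                                  


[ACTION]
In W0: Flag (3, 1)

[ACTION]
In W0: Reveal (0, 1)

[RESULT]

                                  
       ┏━━━━━━━━━━━━━━━━━━┓       
       ┃ Minesweeper      ┃       
       ┠──────────────────┨       
       ┃■2■■■■■■■■        ┃       
       ┃■■■■■■■■■■        ┃       
━━━━━━━━━━━━━━━┓■■        ┃       
               ┃■■        ┃       
───────────────┨■■        ┃       
               ┃■■        ┃       
               ┃■■        ┃       
               ┃■■        ┃       
               ┃■■        ┃       
               ┃■■        ┃       
               ┃          ┃       
               ┃          ┃       
━━━━━━━━━━━━━━━┛          ┃       
       ┗━━━━━━━━━━━━━━━━━━┛       
                                  
                                  
                                  
                                  
                                  
                                  


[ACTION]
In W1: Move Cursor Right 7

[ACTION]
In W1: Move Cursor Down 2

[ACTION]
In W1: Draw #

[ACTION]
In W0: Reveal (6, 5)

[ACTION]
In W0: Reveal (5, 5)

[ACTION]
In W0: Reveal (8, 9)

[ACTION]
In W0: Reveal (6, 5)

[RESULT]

                                  
       ┏━━━━━━━━━━━━━━━━━━┓       
       ┃ Minesweeper      ┃       
       ┠──────────────────┨       
       ┃■2✹■■■■■■■        ┃       
       ┃■■✹■✹■✹■✹■        ┃       
━━━━━━━━━━━━━━━┓■■        ┃       
               ┃■■        ┃       
───────────────┨✹■        ┃       
               ┃■■        ┃       
               ┃■■        ┃       
               ┃■■        ┃       
               ┃■✹        ┃       
               ┃✹■        ┃       
               ┃          ┃       
               ┃          ┃       
━━━━━━━━━━━━━━━┛          ┃       
       ┗━━━━━━━━━━━━━━━━━━┛       
                                  
                                  
                                  
                                  
                                  
                                  


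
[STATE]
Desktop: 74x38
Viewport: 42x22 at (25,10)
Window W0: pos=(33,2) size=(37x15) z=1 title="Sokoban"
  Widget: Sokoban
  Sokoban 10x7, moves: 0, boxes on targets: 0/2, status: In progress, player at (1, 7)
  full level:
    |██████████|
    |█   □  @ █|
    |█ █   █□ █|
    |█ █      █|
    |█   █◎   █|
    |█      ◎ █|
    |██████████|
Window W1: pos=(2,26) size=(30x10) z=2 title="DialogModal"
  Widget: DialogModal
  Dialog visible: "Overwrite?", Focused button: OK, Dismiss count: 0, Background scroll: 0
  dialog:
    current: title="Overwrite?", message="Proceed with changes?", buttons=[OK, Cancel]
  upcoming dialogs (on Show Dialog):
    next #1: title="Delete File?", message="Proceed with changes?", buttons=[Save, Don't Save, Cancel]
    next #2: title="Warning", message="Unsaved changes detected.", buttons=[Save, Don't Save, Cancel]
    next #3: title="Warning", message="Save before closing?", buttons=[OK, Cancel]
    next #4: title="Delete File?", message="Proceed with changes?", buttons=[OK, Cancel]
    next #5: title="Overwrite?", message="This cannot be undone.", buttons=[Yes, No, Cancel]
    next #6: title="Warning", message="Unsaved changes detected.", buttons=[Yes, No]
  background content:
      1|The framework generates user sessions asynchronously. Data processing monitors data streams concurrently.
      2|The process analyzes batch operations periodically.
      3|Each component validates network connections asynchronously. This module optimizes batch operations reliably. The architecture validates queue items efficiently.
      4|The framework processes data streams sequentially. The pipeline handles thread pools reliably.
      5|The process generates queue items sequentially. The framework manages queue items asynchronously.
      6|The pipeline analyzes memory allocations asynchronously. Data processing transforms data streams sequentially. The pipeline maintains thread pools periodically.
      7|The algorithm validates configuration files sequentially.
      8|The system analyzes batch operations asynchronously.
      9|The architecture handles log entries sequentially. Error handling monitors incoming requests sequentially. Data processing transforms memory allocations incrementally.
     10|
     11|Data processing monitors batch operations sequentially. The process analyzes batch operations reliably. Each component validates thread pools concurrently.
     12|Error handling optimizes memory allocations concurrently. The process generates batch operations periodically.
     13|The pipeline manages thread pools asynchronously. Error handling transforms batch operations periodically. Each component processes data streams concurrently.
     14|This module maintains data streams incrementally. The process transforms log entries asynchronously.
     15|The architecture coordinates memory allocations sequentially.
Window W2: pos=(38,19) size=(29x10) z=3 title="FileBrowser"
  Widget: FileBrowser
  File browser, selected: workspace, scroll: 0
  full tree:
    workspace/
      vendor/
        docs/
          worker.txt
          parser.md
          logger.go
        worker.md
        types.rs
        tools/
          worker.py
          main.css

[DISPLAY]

        ┃█      ◎ █                       
        ┃██████████                       
        ┃Moves: 0  0/2                    
        ┃                                 
        ┃                                 
        ┃                                 
        ┗━━━━━━━━━━━━━━━━━━━━━━━━━━━━━━━━━
                                          
                                          
             ┏━━━━━━━━━━━━━━━━━━━━━━━━━━━┓
             ┃ FileBrowser               ┃
             ┠───────────────────────────┨
             ┃> [-] workspace/           ┃
             ┃    [+] vendor/            ┃
             ┃                           ┃
             ┃                           ┃
━━━━━━┓      ┃                           ┃
      ┃      ┃                           ┃
──────┨      ┗━━━━━━━━━━━━━━━━━━━━━━━━━━━┛
───┐er┃                                   
   │ o┃                                   
s? │et┃                                   


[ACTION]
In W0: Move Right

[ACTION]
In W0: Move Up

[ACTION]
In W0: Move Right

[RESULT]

        ┃█      ◎ █                       
        ┃██████████                       
        ┃Moves: 1  0/2                    
        ┃                                 
        ┃                                 
        ┃                                 
        ┗━━━━━━━━━━━━━━━━━━━━━━━━━━━━━━━━━
                                          
                                          
             ┏━━━━━━━━━━━━━━━━━━━━━━━━━━━┓
             ┃ FileBrowser               ┃
             ┠───────────────────────────┨
             ┃> [-] workspace/           ┃
             ┃    [+] vendor/            ┃
             ┃                           ┃
             ┃                           ┃
━━━━━━┓      ┃                           ┃
      ┃      ┃                           ┃
──────┨      ┗━━━━━━━━━━━━━━━━━━━━━━━━━━━┛
───┐er┃                                   
   │ o┃                                   
s? │et┃                                   
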